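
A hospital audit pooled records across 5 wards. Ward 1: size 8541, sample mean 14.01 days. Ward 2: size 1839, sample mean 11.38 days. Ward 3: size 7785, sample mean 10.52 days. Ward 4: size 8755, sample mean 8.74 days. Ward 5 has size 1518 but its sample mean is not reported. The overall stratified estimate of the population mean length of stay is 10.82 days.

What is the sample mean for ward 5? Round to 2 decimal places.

Σ Nₕx̄ₕ = N·μ, so 1518·x̄_5 = 28438·10.82 − (8541·14.01 + 1839·11.38 + 7785·10.52 + 8755·8.74).
= 307699.16 − 299004.13 = 8695.03.
x̄_5 = 8695.03 / 1518 = 5.7280... → 5.73.

5.73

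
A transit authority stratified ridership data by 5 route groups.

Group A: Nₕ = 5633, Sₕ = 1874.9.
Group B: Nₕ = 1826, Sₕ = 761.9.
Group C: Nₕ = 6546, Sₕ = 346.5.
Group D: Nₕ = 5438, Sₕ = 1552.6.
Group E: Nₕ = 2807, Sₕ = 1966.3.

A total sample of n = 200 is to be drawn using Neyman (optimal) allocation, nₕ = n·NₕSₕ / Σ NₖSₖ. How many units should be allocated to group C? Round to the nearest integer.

16

Σ NₕSₕ = 5633·1874.9 + 1826·761.9 + 6546·346.5 + 5438·1552.6 + 2807·1966.3 = 28183173.
Share for C: 2268189/28183173 = 0.08048.
n_C = 200 × 0.08048 = 16.096... → 16.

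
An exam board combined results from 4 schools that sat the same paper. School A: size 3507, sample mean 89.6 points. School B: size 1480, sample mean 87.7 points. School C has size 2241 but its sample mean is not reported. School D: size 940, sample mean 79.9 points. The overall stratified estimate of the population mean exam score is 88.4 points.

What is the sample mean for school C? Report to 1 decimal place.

Σ Nₕx̄ₕ = N·μ, so 2241·x̄_C = 8168·88.4 − (3507·89.6 + 1480·87.7 + 940·79.9).
= 722051.2 − 519129.2 = 202922.
x̄_C = 202922 / 2241 = 90.550... → 90.5.

90.5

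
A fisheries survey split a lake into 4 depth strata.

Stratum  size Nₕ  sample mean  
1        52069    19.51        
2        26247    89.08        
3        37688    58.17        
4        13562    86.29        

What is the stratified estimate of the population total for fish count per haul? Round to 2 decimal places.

6716524.89

1: 52069·19.51 = 1015866.19
2: 26247·89.08 = 2338082.76
3: 37688·58.17 = 2192310.96
4: 13562·86.29 = 1170264.98
τ̂ = Σ Nₕx̄ₕ = 6716524.89.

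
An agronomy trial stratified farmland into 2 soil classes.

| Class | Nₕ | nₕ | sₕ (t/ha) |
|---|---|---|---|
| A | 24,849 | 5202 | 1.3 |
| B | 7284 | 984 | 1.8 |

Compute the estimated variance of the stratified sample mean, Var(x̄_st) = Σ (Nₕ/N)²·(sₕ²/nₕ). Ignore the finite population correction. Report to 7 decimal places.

N = 32133; Wₕ = Nₕ/N.
class A: (24849/32133)²·1.3²/5202 = 0.0001942816
class B: (7284/32133)²·1.8²/984 = 0.0001691949
Sum = 0.0003634765 → 0.0003635.

0.0003635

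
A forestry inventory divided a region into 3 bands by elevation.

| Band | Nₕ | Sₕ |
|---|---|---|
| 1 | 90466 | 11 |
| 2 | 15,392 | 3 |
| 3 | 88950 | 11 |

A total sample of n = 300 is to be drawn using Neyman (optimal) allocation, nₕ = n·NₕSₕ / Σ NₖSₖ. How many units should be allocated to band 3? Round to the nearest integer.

1: NₕSₕ = 90466·11 = 995126
2: NₕSₕ = 15392·3 = 46176
3: NₕSₕ = 88950·11 = 978450
Σ NₕSₕ = 2019752.
n_3 = 300·978450/2019752 = 145.332... → 145.

145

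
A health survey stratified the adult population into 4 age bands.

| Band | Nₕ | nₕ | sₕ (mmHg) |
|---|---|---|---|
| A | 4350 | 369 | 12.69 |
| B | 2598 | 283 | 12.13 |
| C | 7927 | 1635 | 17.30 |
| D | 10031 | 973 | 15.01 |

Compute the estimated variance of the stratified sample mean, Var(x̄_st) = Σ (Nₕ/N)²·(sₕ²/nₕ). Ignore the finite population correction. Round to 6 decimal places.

N = 24906. Term for each stratum: Wₕ²sₕ²/nₕ.
Var(x̄_st) = 0.013312739 + 0.005657252 + 0.018543179 + 0.037560299 = 0.075073469 → 0.075073.

0.075073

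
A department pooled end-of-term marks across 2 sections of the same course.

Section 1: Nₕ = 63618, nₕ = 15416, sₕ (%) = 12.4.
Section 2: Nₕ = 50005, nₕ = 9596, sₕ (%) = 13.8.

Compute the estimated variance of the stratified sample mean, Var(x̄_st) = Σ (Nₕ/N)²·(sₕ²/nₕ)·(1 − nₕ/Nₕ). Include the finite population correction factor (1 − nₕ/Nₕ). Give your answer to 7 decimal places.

N = 113623. Term for each stratum: Wₕ²sₕ²/nₕ·(1−nₕ/Nₕ).
Var(x̄_st) = 0.0023691046 + 0.0031061825 = 0.0054752871 → 0.0054753.

0.0054753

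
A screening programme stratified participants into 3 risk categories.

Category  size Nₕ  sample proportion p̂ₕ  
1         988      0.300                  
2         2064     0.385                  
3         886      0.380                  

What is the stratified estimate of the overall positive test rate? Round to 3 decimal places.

0.363

N = 988 + 2064 + 886 = 3938.
Overall proportion = Σ (Nₕ/N)·p̂ₕ.
Σ Nₕp̂ₕ = 296.4 + 794.64 + 336.68 = 1427.72.
1427.72 / 3938 = 0.36255... → 0.363.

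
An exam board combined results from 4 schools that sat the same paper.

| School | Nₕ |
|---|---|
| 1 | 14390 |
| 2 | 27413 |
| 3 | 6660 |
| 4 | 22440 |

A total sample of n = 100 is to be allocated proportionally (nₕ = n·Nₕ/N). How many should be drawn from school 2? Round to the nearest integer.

39

N = 14390 + 27413 + 6660 + 22440 = 70903.
n_2 = 100·27413/70903 = 38.663... → 39.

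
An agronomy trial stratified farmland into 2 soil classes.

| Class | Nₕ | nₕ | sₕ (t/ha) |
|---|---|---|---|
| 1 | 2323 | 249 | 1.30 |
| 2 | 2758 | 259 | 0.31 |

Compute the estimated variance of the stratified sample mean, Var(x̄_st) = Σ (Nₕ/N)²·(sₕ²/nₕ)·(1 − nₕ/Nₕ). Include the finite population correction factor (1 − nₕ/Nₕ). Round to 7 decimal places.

N = 5081; Wₕ = Nₕ/N.
class 1: (2323/5081)²·1.30²/249·(1 − 249/2323) = 0.0012666217
class 2: (2758/5081)²·0.31²/259·(1 − 259/2758) = 0.0000990571
Sum = 0.0013656788 → 0.0013657.

0.0013657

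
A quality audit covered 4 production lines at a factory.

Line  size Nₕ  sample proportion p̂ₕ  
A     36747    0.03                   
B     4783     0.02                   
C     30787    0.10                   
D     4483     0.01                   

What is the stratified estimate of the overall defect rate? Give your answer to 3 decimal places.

0.056

N = 36747 + 4783 + 30787 + 4483 = 76800.
Overall proportion = Σ (Nₕ/N)·p̂ₕ.
Σ Nₕp̂ₕ = 1102.41 + 95.66 + 3078.7 + 44.83 = 4321.6.
4321.6 / 76800 = 0.05627... → 0.056.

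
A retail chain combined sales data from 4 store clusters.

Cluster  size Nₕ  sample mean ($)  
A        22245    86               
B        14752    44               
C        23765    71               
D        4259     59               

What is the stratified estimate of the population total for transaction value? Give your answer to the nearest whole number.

A: 22245·86 = 1913070
B: 14752·44 = 649088
C: 23765·71 = 1687315
D: 4259·59 = 251281
τ̂ = Σ Nₕx̄ₕ = 4500754.

4500754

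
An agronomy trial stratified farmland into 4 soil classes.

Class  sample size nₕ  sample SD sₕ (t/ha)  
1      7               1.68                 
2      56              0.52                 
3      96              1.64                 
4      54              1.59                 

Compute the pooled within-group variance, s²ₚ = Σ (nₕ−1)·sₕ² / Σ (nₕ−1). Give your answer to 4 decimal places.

2.0158

Degrees of freedom: 6 + 55 + 95 + 53 = 209.
Σ(nₕ−1)sₕ² = 6·2.8224 + 55·0.2704 + 95·2.6896 + 53·2.5281 = 421.3077.
s²ₚ = 421.3077 / 209 = 2.015826... → 2.0158.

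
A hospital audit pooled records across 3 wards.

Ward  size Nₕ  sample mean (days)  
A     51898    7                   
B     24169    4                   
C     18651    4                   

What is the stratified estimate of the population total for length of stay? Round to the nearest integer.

534566

Estimate total by summing Nₕ·x̄ₕ over strata.
51898·7 + 24169·4 + 18651·4 = 363286 + 96676 + 74604 = 534566.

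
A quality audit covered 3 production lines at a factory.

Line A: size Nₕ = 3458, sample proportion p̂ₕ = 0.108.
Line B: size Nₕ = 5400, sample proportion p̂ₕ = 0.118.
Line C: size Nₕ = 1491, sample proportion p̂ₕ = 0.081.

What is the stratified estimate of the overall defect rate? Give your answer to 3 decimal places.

0.109

N = 3458 + 5400 + 1491 = 10349.
Overall proportion = Σ (Nₕ/N)·p̂ₕ.
Σ Nₕp̂ₕ = 373.464 + 637.2 + 120.771 = 1131.435.
1131.435 / 10349 = 0.10933... → 0.109.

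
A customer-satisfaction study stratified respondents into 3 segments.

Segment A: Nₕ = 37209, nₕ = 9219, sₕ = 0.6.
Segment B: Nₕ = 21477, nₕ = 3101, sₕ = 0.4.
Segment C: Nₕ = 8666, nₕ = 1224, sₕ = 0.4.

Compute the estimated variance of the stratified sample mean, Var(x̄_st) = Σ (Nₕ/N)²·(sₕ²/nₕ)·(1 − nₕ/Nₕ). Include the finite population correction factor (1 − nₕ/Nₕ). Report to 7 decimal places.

0.0000153

N = 67352; Wₕ = Nₕ/N.
segment A: (37209/67352)²·0.6²/9219·(1 − 9219/37209) = 0.0000089654
segment B: (21477/67352)²·0.4²/3101·(1 − 3101/21477) = 0.0000044889
segment C: (8666/67352)²·0.4²/1224·(1 − 1224/8666) = 0.0000018584
Sum = 0.0000153127 → 0.0000153.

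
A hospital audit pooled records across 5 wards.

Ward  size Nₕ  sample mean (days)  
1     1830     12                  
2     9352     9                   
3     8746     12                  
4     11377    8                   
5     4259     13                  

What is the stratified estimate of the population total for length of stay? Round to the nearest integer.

1: 1830·12 = 21960
2: 9352·9 = 84168
3: 8746·12 = 104952
4: 11377·8 = 91016
5: 4259·13 = 55367
τ̂ = Σ Nₕx̄ₕ = 357463.

357463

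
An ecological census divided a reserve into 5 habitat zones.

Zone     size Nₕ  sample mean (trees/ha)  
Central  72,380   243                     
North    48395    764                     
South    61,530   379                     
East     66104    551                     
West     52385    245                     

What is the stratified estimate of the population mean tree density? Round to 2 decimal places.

422.68

x̄_st = (Σ Nₕx̄ₕ) / (Σ Nₕ) = (72380·243 + 48395·764 + 61530·379 + 66104·551 + 52385·245) / 300794
= 127139619 / 300794 = 422.6800... → 422.68.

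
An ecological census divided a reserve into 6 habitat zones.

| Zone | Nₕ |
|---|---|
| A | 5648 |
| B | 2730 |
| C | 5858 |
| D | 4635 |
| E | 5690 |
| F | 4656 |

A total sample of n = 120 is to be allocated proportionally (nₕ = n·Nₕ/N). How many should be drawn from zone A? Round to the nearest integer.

N = 5648 + 2730 + 5858 + 4635 + 5690 + 4656 = 29217.
n_A = 120·5648/29217 = 23.197... → 23.

23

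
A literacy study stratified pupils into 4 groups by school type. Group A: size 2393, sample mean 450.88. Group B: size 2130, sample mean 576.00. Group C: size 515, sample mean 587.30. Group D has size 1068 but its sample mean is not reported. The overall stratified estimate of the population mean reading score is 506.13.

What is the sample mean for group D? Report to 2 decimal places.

451.44

Σ Nₕx̄ₕ = N·μ, so 1068·x̄_D = 6106·506.13 − (2393·450.88 + 2130·576.00 + 515·587.30).
= 3090429.78 − 2608295.34 = 482134.44.
x̄_D = 482134.44 / 1068 = 451.4367... → 451.44.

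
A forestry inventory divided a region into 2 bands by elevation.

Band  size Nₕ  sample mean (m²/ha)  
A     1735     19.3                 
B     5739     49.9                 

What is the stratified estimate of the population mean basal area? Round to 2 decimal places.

N = 7474; weights Wₕ = Nₕ/N = (0.2321, 0.7679).
x̄_st = Σ Wₕ·x̄ₕ = 0.2321·19.3 + 0.7679·49.9 ≈ 42.7966...
→ 42.80.

42.80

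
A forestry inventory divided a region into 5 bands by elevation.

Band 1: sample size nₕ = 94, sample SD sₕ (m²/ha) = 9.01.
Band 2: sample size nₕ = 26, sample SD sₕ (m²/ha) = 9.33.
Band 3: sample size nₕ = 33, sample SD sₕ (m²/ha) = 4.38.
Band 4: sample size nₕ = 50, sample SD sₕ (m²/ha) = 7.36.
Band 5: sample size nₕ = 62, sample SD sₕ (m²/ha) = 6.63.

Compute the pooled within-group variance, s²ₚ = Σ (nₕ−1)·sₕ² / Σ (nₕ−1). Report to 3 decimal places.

60.291

1: (94−1)·9.01² = 93·81.1801 = 7549.7493
2: (26−1)·9.33² = 25·87.0489 = 2176.2225
3: (33−1)·4.38² = 32·19.1844 = 613.9008
4: (50−1)·7.36² = 49·54.1696 = 2654.3104
5: (62−1)·6.63² = 61·43.9569 = 2681.3709
Numerator = 15675.5539; denominator = Σ(nₕ−1) = 260.
s²ₚ = 15675.5539/260 = 60.29059... → 60.291.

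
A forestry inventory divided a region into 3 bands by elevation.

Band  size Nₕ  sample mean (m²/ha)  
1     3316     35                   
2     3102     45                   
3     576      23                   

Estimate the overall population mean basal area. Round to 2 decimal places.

38.45

N = 6994; weights Wₕ = Nₕ/N = (0.4741, 0.4435, 0.0824).
x̄_st = Σ Wₕ·x̄ₕ = 0.4741·35 + 0.4435·45 + 0.0824·23 ≈ 38.4470...
→ 38.45.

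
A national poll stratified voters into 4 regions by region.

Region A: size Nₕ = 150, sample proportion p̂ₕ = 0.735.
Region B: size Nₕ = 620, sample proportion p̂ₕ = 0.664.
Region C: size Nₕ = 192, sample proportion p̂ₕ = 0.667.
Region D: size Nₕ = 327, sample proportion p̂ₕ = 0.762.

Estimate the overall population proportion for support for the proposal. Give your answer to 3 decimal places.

Wₕ = Nₕ/N with N = 1289: 0.1164, 0.4810, 0.1490, 0.2537.
p̂_st = 0.1164·0.735 + 0.4810·0.664 + 0.1490·0.667 + 0.2537·0.762 ≈ 0.69757... → 0.698.

0.698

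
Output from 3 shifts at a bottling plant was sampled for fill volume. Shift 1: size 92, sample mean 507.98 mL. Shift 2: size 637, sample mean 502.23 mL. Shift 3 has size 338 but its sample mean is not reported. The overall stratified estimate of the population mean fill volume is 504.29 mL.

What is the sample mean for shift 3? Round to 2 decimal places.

507.17

Σ Nₕx̄ₕ = N·μ, so 338·x̄_3 = 1067·504.29 − (92·507.98 + 637·502.23).
= 538077.43 − 366654.67 = 171422.76.
x̄_3 = 171422.76 / 338 = 507.1679... → 507.17.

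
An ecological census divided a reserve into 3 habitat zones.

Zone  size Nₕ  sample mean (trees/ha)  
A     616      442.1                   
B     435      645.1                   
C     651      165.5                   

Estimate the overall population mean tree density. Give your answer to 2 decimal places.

x̄_st = (Σ Nₕx̄ₕ) / (Σ Nₕ) = (616·442.1 + 435·645.1 + 651·165.5) / 1702
= 660692.6 / 1702 = 388.1860... → 388.19.

388.19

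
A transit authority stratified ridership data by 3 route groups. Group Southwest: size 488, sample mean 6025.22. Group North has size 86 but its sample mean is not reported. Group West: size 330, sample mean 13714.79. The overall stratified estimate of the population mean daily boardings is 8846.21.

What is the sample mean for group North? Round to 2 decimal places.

N = 488 + 86 + 330 = 904.
Overall total = μ·N = 8846.21·904 = 7996973.84.
Subtract the known strata: 488·6025.22 + 330·13714.79 = 7466188.06.
Remaining total for group North: 7996973.84 − 7466188.06 = 530785.78.
Divide by its size: 530785.78 / 86 = 6171.9277... → 6171.93.

6171.93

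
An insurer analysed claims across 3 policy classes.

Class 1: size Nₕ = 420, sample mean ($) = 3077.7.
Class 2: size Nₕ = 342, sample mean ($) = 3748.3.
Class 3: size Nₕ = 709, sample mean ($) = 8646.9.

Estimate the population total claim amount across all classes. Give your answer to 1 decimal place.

Population total = Σ Nₕ·x̄ₕ (each stratum's size times its mean).
420·3077.7 + 342·3748.3 + 709·8646.9 = 1292634 + 1281918.6 + 6130652.1 = 8705204.7.

8705204.7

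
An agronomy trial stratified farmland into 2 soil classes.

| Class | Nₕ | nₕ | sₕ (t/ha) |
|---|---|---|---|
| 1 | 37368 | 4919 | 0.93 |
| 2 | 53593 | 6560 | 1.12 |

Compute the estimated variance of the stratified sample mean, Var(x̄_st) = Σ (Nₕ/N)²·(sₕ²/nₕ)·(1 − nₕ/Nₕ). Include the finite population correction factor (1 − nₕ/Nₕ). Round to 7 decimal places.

N = 90961; Wₕ = Nₕ/N.
class 1: (37368/90961)²·0.93²/4919·(1 − 4919/37368) = 0.0000257679
class 2: (53593/90961)²·1.12²/6560·(1 − 6560/53593) = 0.0000582549
Sum = 0.0000840229 → 0.0000840.

0.0000840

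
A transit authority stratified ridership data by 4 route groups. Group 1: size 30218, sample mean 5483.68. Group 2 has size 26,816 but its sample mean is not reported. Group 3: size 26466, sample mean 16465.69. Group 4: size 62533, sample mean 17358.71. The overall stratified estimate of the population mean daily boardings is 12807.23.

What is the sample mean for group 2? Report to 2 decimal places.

6835.44

Σ Nₕx̄ₕ = N·μ, so 26816·x̄_2 = 146033·12807.23 − (30218·5483.68 + 26466·16465.69 + 62533·17358.71).
= 1870278218.59 − 1686979006.21 = 183299212.38.
x̄_2 = 183299212.38 / 26816 = 6835.4420... → 6835.44.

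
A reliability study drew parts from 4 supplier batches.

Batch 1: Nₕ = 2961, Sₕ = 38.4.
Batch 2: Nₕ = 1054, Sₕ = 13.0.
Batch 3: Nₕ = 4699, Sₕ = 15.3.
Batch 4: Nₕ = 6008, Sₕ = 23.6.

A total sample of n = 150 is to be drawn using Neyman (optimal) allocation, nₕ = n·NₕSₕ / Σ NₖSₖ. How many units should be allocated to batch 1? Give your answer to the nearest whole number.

50

1: NₕSₕ = 2961·38.4 = 113702.4
2: NₕSₕ = 1054·13.0 = 13702
3: NₕSₕ = 4699·15.3 = 71894.7
4: NₕSₕ = 6008·23.6 = 141788.8
Σ NₕSₕ = 341087.9.
n_1 = 150·113702.4/341087.9 = 50.003... → 50.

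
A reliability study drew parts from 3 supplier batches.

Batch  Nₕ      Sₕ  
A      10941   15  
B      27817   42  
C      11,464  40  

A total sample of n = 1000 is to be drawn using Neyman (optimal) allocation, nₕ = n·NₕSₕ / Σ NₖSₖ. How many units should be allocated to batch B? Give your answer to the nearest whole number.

652

A: NₕSₕ = 10941·15 = 164115
B: NₕSₕ = 27817·42 = 1168314
C: NₕSₕ = 11464·40 = 458560
Σ NₕSₕ = 1790989.
n_B = 1000·1168314/1790989 = 652.329... → 652.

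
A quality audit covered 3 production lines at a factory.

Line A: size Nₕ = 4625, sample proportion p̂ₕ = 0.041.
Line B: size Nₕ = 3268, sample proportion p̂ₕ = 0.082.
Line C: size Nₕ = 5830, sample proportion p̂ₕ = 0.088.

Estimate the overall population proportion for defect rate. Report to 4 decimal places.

0.0707

N = 4625 + 3268 + 5830 = 13723.
Overall proportion = Σ (Nₕ/N)·p̂ₕ.
Σ Nₕp̂ₕ = 189.625 + 267.976 + 513.04 = 970.641.
970.641 / 13723 = 0.070731... → 0.0707.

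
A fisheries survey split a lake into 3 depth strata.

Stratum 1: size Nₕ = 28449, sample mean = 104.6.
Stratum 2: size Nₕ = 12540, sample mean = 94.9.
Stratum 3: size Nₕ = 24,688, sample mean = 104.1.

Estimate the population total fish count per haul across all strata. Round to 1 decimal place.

1: 28449·104.6 = 2975765.4
2: 12540·94.9 = 1190046
3: 24688·104.1 = 2570020.8
τ̂ = Σ Nₕx̄ₕ = 6735832.2.

6735832.2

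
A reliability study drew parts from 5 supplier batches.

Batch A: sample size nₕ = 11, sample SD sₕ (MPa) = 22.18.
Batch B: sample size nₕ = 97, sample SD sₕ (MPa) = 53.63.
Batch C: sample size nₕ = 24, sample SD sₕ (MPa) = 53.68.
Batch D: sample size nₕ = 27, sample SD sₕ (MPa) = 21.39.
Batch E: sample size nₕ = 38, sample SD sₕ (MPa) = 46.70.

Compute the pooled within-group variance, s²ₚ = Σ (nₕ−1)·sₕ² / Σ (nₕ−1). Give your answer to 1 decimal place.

2291.1

Degrees of freedom: 10 + 96 + 23 + 26 + 37 = 192.
Σ(nₕ−1)sₕ² = 10·491.9524 + 96·2876.1769 + 23·2881.5424 + 26·457.5321 + 37·2180.89 = 439896.7462.
s²ₚ = 439896.7462 / 192 = 2291.129... → 2291.1.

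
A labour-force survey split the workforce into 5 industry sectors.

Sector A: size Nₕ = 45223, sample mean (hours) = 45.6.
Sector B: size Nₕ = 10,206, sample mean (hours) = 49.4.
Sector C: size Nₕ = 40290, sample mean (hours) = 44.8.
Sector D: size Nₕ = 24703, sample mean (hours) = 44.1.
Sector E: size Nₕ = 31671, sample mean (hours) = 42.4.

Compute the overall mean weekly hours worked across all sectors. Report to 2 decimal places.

x̄_st = (Σ Nₕx̄ₕ) / (Σ Nₕ) = (45223·45.6 + 10206·49.4 + 40290·44.8 + 24703·44.1 + 31671·42.4) / 152093
= 6803589.9 / 152093 = 44.7331... → 44.73.

44.73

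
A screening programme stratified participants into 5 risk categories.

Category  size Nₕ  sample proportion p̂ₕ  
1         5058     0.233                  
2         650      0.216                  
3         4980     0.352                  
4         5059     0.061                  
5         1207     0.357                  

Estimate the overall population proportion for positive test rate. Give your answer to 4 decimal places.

0.2248

N = 5058 + 650 + 4980 + 5059 + 1207 = 16954.
Overall proportion = Σ (Nₕ/N)·p̂ₕ.
Σ Nₕp̂ₕ = 1178.514 + 140.4 + 1752.96 + 308.599 + 430.899 = 3811.372.
3811.372 / 16954 = 0.224807... → 0.2248.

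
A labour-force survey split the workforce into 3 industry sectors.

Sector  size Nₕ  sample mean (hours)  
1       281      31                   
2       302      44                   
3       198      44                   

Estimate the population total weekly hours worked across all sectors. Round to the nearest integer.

30711

Estimate total by summing Nₕ·x̄ₕ over strata.
281·31 + 302·44 + 198·44 = 8711 + 13288 + 8712 = 30711.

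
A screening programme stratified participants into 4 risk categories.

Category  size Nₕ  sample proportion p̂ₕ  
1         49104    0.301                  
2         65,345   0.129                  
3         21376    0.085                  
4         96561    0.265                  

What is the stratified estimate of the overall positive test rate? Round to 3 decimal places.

0.218

Wₕ = Nₕ/N with N = 232386: 0.2113, 0.2812, 0.0920, 0.4155.
p̂_st = 0.2113·0.301 + 0.2812·0.129 + 0.0920·0.085 + 0.4155·0.265 ≈ 0.21781... → 0.218.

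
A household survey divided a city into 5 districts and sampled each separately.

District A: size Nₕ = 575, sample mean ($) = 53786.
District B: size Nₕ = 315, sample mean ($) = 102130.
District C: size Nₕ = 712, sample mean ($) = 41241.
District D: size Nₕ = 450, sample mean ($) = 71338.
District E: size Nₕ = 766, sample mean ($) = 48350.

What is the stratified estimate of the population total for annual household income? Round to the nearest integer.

161599692

Estimate total by summing Nₕ·x̄ₕ over strata.
575·53786 + 315·102130 + 712·41241 + 450·71338 + 766·48350 = 30926950 + 32170950 + 29363592 + 32102100 + 37036100 = 161599692.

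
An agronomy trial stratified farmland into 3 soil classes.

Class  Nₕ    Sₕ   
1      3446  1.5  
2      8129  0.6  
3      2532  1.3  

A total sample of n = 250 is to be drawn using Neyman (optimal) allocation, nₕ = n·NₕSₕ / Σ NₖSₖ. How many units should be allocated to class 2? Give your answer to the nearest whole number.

91

Σ NₕSₕ = 3446·1.5 + 8129·0.6 + 2532·1.3 = 13338.
Share for 2: 4877.4/13338 = 0.36568.
n_2 = 250 × 0.36568 = 91.419... → 91.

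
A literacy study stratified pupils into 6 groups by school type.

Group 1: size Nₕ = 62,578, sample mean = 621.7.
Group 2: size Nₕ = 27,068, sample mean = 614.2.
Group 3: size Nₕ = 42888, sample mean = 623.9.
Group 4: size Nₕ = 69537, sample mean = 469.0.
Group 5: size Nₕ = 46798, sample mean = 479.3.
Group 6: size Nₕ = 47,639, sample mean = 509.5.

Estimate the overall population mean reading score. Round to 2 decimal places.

N = 62578 + 27068 + 42888 + 69537 + 46798 + 47639 = 296508.
The stratified mean weights each stratum mean by its population share Nₕ/N.
Σ Nₕx̄ₕ = 62578·621.7 + 27068·614.2 + 42888·623.9 + 69537·469.0 + 46798·479.3 + 47639·509.5 = 38904742.6 + 16625165.6 + 26757823.2 + 32612853 + 22430281.4 + 24272070.5 = 161602936.3.
Divide by N: 161602936.3 / 296508 = 545.0205... → 545.02.

545.02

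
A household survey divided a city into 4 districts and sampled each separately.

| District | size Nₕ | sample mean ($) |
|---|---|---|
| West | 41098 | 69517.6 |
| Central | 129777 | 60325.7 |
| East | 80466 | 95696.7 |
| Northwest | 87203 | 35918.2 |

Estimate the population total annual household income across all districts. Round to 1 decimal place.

Population total = Σ Nₕ·x̄ₕ (each stratum's size times its mean).
41098·69517.6 + 129777·60325.7 + 80466·95696.7 + 87203·35918.2 = 2857034324.8 + 7828888368.9 + 7700330662.2 + 3132174794.6 = 21518428150.5.

21518428150.5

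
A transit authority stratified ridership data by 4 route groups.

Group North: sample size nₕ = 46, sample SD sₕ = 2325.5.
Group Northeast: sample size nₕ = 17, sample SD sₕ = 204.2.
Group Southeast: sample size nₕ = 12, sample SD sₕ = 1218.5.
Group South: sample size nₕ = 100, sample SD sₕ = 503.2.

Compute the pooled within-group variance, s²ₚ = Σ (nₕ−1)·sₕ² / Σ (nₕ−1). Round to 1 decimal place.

Degrees of freedom: 45 + 16 + 11 + 99 = 171.
Σ(nₕ−1)sₕ² = 45·5407950.25 + 16·41697.64 + 11·1484742.25 + 99·253210.24 = 285424902.
s²ₚ = 285424902 / 171 = 1669151.474... → 1669151.5.

1669151.5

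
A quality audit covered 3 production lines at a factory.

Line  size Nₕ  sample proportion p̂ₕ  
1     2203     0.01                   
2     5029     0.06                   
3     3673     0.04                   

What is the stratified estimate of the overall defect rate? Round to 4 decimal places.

Wₕ = Nₕ/N with N = 10905: 0.2020, 0.4612, 0.3368.
p̂_st = 0.2020·0.01 + 0.4612·0.06 + 0.3368·0.04 ≈ 0.043163... → 0.0432.

0.0432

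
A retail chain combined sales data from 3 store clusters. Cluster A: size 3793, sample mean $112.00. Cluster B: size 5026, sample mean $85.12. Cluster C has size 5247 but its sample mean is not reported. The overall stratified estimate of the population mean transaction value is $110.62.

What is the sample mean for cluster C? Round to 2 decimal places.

Σ Nₕx̄ₕ = N·μ, so 5247·x̄_C = 14066·110.62 − (3793·112.00 + 5026·85.12).
= 1555980.92 − 852629.12 = 703351.8.
x̄_C = 703351.8 / 5247 = 134.0484... → 134.05.

134.05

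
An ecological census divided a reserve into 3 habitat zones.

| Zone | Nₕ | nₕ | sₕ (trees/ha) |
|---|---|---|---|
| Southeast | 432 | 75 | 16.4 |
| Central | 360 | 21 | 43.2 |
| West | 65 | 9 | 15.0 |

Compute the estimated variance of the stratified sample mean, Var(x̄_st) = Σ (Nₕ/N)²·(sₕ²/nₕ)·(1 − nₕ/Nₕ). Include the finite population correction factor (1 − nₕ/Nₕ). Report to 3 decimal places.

15.644

N = 857; Wₕ = Nₕ/N.
zone Southeast: (432/857)²·16.4²/75·(1 − 75/432) = 0.753038
zone Central: (360/857)²·43.2²/21·(1 − 21/360) = 14.766880
zone West: (65/857)²·15.0²/9·(1 − 9/65) = 0.123902
Sum = 15.643820 → 15.644.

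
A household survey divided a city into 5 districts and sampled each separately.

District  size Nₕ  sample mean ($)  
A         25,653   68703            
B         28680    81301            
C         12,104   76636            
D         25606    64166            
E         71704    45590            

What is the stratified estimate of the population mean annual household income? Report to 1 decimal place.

60665.4

x̄_st = (Σ Nₕx̄ₕ) / (Σ Nₕ) = (25653·68703 + 28680·81301 + 12104·76636 + 25606·64166 + 71704·45590) / 163747
= 9933772839 / 163747 = 60665.373... → 60665.4.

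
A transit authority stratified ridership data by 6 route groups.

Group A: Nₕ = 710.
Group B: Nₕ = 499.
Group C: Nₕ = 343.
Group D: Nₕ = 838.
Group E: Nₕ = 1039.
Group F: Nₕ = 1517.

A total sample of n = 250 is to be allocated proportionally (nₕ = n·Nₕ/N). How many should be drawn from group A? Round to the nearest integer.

36

Share of group A = 710/4946 = 0.14355.
Allocate 250 × 0.14355 = 35.888... → 36.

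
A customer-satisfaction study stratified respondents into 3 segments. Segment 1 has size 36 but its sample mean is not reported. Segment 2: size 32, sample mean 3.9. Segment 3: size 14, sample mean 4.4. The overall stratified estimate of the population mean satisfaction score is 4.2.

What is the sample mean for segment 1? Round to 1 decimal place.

N = 36 + 32 + 14 = 82.
Overall total = μ·N = 4.2·82 = 344.4.
Subtract the known strata: 32·3.9 + 14·4.4 = 186.4.
Remaining total for segment 1: 344.4 − 186.4 = 158.
Divide by its size: 158 / 36 = 4.389... → 4.4.

4.4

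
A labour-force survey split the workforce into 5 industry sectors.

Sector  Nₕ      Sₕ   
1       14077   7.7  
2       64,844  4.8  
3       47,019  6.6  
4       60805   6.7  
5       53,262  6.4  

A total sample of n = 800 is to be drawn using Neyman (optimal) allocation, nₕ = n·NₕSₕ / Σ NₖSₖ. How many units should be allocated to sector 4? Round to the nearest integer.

Σ NₕSₕ = 14077·7.7 + 64844·4.8 + 47019·6.6 + 60805·6.7 + 53262·6.4 = 1478239.8.
Share for 4: 407393.5/1478239.8 = 0.27559.
n_4 = 800 × 0.27559 = 220.475... → 220.

220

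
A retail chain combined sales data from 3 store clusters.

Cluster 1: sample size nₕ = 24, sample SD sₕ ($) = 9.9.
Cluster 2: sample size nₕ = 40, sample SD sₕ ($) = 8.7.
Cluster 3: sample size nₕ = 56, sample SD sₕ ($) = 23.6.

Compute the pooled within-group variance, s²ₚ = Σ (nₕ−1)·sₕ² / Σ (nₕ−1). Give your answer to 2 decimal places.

306.32

Degrees of freedom: 23 + 39 + 55 = 117.
Σ(nₕ−1)sₕ² = 23·98.01 + 39·75.69 + 55·556.96 = 35838.94.
s²ₚ = 35838.94 / 117 = 306.3157... → 306.32.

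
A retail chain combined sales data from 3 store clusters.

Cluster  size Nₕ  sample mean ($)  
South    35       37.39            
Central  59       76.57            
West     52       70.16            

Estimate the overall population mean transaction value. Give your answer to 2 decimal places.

x̄_st = (Σ Nₕx̄ₕ) / (Σ Nₕ) = (35·37.39 + 59·76.57 + 52·70.16) / 146
= 9474.6 / 146 = 64.8945... → 64.89.

64.89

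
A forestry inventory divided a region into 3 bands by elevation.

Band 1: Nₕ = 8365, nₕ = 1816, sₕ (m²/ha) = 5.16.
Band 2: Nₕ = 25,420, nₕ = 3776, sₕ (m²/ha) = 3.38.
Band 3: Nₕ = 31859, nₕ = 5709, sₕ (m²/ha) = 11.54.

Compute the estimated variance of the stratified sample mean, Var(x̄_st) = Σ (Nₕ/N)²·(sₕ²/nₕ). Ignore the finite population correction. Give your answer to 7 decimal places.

N = 65644. Term for each stratum: Wₕ²sₕ²/nₕ.
Var(x̄_st) = 0.0002380813 + 0.0004536934 + 0.0054944697 = 0.0061862444 → 0.0061862.

0.0061862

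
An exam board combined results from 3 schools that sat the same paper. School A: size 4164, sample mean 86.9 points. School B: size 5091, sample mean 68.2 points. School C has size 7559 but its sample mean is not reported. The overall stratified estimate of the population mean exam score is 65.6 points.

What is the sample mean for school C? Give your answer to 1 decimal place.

Σ Nₕx̄ₕ = N·μ, so 7559·x̄_C = 16814·65.6 − (4164·86.9 + 5091·68.2).
= 1102998.4 − 709057.8 = 393940.6.
x̄_C = 393940.6 / 7559 = 52.115... → 52.1.

52.1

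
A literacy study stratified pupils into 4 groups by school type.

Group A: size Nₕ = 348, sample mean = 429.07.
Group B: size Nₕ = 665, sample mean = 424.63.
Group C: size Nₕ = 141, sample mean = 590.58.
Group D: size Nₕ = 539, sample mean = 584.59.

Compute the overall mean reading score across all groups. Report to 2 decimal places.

490.29

N = 348 + 665 + 141 + 539 = 1693.
Overall mean = Σ (Nₕ/N)·x̄ₕ — weight by population share, not a simple average.
Σ Nₕx̄ₕ = 348·429.07 + 665·424.63 + 141·590.58 + 539·584.59 = 149316.36 + 282378.95 + 83271.78 + 315094.01 = 830061.1.
Divide by N: 830061.1 / 1693 = 490.2901... → 490.29.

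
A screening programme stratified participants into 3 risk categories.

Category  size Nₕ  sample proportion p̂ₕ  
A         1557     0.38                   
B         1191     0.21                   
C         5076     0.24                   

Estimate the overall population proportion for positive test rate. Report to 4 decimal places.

N = 1557 + 1191 + 5076 = 7824.
Overall proportion = Σ (Nₕ/N)·p̂ₕ.
Σ Nₕp̂ₕ = 591.66 + 250.11 + 1218.24 = 2060.01.
2060.01 / 7824 = 0.263294... → 0.2633.

0.2633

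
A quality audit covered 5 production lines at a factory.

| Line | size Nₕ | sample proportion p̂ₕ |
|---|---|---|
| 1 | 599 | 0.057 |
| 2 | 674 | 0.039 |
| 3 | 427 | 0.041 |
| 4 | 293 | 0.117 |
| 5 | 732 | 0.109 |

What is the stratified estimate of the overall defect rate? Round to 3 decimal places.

0.070

Wₕ = Nₕ/N with N = 2725: 0.2198, 0.2473, 0.1567, 0.1075, 0.2686.
p̂_st = 0.2198·0.057 + 0.2473·0.039 + 0.1567·0.041 + 0.1075·0.117 + 0.2686·0.109 ≈ 0.07046... → 0.070.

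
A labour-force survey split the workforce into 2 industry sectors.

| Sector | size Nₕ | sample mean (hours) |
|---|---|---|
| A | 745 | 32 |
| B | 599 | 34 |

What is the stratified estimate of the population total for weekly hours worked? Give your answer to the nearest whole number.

44206

Population total = Σ Nₕ·x̄ₕ (each stratum's size times its mean).
745·32 + 599·34 = 23840 + 20366 = 44206.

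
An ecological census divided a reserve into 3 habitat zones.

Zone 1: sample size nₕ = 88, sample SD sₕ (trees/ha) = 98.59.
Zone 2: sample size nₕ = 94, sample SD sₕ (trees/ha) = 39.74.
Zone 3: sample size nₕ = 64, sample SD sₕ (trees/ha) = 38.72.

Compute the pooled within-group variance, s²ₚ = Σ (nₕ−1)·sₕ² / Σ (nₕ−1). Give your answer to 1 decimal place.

Degrees of freedom: 87 + 93 + 63 = 243.
Σ(nₕ−1)sₕ² = 87·9719.9881 + 93·1579.2676 + 63·1499.2384 = 1086962.8707.
s²ₚ = 1086962.8707 / 243 = 4473.098... → 4473.1.

4473.1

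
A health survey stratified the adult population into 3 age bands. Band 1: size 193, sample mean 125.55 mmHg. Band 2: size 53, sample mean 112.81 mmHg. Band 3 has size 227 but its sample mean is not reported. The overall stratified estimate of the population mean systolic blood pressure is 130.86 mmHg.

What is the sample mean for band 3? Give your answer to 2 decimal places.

139.59

Σ Nₕx̄ₕ = N·μ, so 227·x̄_3 = 473·130.86 − (193·125.55 + 53·112.81).
= 61896.78 − 30210.08 = 31686.7.
x̄_3 = 31686.7 / 227 = 139.5890... → 139.59.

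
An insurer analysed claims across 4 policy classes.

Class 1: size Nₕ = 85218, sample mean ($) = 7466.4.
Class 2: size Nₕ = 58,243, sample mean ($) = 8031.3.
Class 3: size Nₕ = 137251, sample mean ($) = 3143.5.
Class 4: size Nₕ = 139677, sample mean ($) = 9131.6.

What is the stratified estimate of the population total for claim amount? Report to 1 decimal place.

Estimate total by summing Nₕ·x̄ₕ over strata.
85218·7466.4 + 58243·8031.3 + 137251·3143.5 + 139677·9131.6 = 636271675.2 + 467767005.9 + 431448518.5 + 1275474493.2 = 2810961692.8.

2810961692.8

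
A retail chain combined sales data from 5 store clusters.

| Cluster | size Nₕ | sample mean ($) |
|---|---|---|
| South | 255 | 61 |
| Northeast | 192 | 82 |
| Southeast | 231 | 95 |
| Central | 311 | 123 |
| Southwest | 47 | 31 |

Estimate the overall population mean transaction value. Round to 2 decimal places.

89.72

N = 255 + 192 + 231 + 311 + 47 = 1036.
Overall mean = Σ (Nₕ/N)·x̄ₕ — weight by population share, not a simple average.
Σ Nₕx̄ₕ = 255·61 + 192·82 + 231·95 + 311·123 + 47·31 = 15555 + 15744 + 21945 + 38253 + 1457 = 92954.
Divide by N: 92954 / 1036 = 89.7239... → 89.72.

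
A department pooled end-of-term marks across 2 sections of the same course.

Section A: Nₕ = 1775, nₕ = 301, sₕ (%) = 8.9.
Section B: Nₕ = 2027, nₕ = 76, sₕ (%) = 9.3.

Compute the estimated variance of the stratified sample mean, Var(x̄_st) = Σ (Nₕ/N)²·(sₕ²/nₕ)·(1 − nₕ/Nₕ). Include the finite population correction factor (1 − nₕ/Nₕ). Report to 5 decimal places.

0.35897

N = 3802; Wₕ = Nₕ/N.
section A: (1775/3802)²·8.9²/301·(1 − 301/1775) = 0.04763050
section B: (2027/3802)²·9.3²/76·(1 − 76/2027) = 0.31134299
Sum = 0.35897349 → 0.35897.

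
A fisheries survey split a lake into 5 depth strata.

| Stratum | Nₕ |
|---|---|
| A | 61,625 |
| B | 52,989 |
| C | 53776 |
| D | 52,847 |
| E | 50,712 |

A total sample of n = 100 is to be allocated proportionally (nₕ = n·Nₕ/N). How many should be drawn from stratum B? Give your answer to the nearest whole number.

N = 61625 + 52989 + 53776 + 52847 + 50712 = 271949.
n_B = 100·52989/271949 = 19.485... → 19.

19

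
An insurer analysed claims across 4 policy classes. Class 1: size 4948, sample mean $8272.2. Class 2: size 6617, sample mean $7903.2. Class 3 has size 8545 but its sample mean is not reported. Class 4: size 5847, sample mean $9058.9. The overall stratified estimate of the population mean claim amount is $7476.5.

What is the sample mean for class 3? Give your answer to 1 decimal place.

N = 4948 + 6617 + 8545 + 5847 = 25957.
Overall total = μ·N = 7476.5·25957 = 194067510.5.
Subtract the known strata: 4948·8272.2 + 6617·7903.2 + 5847·9058.9 = 146193708.3.
Remaining total for class 3: 194067510.5 − 146193708.3 = 47873802.2.
Divide by its size: 47873802.2 / 8545 = 5602.551... → 5602.6.

5602.6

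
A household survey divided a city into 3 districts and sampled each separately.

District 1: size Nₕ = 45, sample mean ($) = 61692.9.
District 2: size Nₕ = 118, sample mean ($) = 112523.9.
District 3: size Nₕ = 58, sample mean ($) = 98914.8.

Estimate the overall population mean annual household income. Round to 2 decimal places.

N = 221; weights Wₕ = Nₕ/N = (0.2036, 0.5339, 0.2624).
x̄_st = Σ Wₕ·x̄ₕ = 0.2036·61692.9 + 0.5339·112523.9 + 0.2624·98914.8 ≈ 98602.0774...
→ 98602.08.

98602.08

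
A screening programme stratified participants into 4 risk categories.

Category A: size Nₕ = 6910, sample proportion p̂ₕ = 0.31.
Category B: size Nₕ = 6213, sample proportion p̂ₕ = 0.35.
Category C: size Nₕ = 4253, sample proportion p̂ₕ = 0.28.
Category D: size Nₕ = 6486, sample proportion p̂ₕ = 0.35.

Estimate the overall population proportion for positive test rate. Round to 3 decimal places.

0.326

N = 6910 + 6213 + 4253 + 6486 = 23862.
Overall proportion = Σ (Nₕ/N)·p̂ₕ.
Σ Nₕp̂ₕ = 2142.1 + 2174.55 + 1190.84 + 2270.1 = 7777.59.
7777.59 / 23862 = 0.32594... → 0.326.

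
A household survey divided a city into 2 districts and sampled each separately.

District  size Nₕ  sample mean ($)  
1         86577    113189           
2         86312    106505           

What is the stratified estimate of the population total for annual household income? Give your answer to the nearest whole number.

18992223613

1: 86577·113189 = 9799564053
2: 86312·106505 = 9192659560
τ̂ = Σ Nₕx̄ₕ = 18992223613.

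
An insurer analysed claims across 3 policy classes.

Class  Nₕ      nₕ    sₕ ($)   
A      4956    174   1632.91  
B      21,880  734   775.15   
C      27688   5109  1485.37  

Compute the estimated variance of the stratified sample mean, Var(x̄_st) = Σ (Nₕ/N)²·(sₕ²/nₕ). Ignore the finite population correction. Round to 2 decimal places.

369.80

N = 54524. Term for each stratum: Wₕ²sₕ²/nₕ.
Var(x̄_st) = 126.60837 + 131.82405 + 111.36306 = 369.79548 → 369.80.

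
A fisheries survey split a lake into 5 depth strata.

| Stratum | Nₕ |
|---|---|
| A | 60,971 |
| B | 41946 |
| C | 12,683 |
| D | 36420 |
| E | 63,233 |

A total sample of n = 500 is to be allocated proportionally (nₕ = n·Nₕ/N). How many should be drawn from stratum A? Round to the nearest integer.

N = 60971 + 41946 + 12683 + 36420 + 63233 = 215253.
n_A = 500·60971/215253 = 141.626... → 142.

142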